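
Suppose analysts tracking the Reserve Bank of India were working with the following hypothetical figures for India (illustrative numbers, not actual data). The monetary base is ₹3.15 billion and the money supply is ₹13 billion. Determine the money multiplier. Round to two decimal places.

4.13

The money multiplier is m = M / MB = 13 / 3.15 ≈ 4.12698.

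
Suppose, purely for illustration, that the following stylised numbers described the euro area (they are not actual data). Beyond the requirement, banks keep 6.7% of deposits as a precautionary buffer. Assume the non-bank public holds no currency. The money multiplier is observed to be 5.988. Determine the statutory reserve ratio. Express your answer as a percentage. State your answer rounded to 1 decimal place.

10.0%

Using m = 5.988. Since m = (1 + c)/(c + rr + e), the denominator satisfies c + rr + e = (1 + c)/m = (1 + 0) / 5.988 ≈ 0.167001.
With c = 0 and e = 0.067, the statutory reserve ratio is 0.167001 − 0 − 0.067 = 0.100001.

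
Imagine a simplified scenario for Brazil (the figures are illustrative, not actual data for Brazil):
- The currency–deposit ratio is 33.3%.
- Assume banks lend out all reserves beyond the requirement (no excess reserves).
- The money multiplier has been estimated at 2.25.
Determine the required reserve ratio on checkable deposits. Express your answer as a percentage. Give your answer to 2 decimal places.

25.94%

Using m = 2.25. Since m = (1 + c)/(c + rr + e), the denominator satisfies c + rr + e = (1 + c)/m = (1 + 0.333) / 2.25 ≈ 0.592444.
With c = 0.333 and e = 0, the required reserve ratio on checkable deposits is 0.592444 − 0.333 − 0 = 0.259444.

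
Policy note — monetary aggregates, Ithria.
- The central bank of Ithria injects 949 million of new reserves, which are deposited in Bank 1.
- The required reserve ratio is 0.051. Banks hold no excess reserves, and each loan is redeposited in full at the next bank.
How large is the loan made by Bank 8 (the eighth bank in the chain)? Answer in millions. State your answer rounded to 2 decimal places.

Each bank lends a fraction (1 − rr) = 0.9490 of the deposit it receives, so Bank 8 receives 949·0.9490^7 and lends 949·0.9490^8 ≈ 624.3037 million.

624.30 million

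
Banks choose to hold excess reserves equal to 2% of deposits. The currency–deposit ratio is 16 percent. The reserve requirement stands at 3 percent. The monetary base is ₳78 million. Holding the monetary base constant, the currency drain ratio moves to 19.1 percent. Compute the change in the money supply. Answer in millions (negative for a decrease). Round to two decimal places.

-45.39 million

Initially m₁ = (1 + 0.16) / (0.03 + 0.02 + 0.16) ≈ 5.52381, so M₁ = 5.52381 × 78 ≈ 430.8572 million.
After the change m₂ = (1 + 0.191) / (0.03 + 0.02 + 0.191) ≈ 4.94191, so M₂ = 4.94191 × 78 ≈ 385.469 million.
ΔM = M₂ − M₁ = 385.469 − 430.8572 = -45.3882 million.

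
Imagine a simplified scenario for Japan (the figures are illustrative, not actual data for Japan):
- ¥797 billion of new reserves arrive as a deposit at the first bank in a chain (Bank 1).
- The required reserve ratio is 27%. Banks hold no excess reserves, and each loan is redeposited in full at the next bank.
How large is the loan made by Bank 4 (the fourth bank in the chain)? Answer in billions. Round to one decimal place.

¥226.3 billion

Each bank lends a fraction (1 − rr) = 0.7300 of the deposit it receives, so Bank 4 receives 797·0.7300^3 and lends 797·0.7300^4 ≈ 226.3340 billion.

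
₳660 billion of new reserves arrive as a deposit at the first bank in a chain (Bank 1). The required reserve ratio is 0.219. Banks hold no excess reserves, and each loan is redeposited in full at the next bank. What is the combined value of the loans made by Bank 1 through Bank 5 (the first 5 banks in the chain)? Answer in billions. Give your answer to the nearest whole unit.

₳1670 billion

Bank i lends (1 − rr)^i of the original deposit: Bank 1 lends 660·0.7810 = 515.4600, Bank 2 lends 660·0.7810² ≈ 402.5743, and so on.
Summing a geometric series: total = 660·[0.7810·(1 − 0.7810^5) / (1 − 0.7810)] ≈ 1669.7775 billion.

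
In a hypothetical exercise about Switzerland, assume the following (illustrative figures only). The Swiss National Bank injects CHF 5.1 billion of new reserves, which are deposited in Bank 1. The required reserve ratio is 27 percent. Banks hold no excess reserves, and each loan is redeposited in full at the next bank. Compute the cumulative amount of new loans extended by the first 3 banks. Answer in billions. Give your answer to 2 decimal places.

Bank i lends (1 − rr)^i of the original deposit: Bank 1 lends 5.1·0.7300 = 3.7230, Bank 2 lends 5.1·0.7300² ≈ 2.7178, and so on.
Summing a geometric series: total = 5.1·[0.7300·(1 − 0.7300^3) / (1 − 0.7300)] ≈ 8.4248 billion.

CHF 8.42 billion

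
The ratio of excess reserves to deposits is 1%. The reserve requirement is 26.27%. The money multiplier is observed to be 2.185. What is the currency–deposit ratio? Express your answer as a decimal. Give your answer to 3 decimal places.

Using m = 2.185. From m = (1 + c)/(c + rr + e), rearranging gives 1 + c = m·(c + rr + e), so c·(1 − m) = m·(rr + e) − 1.
Hence c = [m·(rr + e) − 1]/(1 − m) = [2.185 × (0.2627 + 0.01) − 1] / (1 − 2.185) ≈ 0.341055.

0.341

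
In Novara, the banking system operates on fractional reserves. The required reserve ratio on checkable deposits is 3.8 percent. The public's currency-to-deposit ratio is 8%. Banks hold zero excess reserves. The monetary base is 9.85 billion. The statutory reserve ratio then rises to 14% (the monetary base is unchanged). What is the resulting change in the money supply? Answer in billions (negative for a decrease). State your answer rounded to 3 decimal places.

-41.798 billion

Initially m₁ = (1 + 0.08) / (0.038 + 0.08) ≈ 9.15254, so M₁ = 9.15254 × 9.85 ≈ 90.1525 billion.
After the change m₂ = (1 + 0.08) / (0.14 + 0.08) ≈ 4.90909, so M₂ = 4.90909 × 9.85 ≈ 48.3545 billion.
ΔM = M₂ − M₁ = 48.3545 − 90.1525 = -41.798 billion.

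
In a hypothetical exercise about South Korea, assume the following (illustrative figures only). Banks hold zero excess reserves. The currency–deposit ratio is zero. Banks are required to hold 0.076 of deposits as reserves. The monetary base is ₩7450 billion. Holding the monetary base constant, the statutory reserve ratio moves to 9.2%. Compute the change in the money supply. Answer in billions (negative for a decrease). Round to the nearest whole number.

-17048 billion

Initially m₁ = 1 / (0.076) ≈ 13.15789, so M₁ = 13.15789 × 7450 = 98026.2805 billion.
After the change m₂ = 1 / (0.092) ≈ 10.86957, so M₂ = 10.86957 × 7450 = 80978.2965 billion.
ΔM = M₂ − M₁ = 80978.2965 − 98026.2805 = -17047.984 billion.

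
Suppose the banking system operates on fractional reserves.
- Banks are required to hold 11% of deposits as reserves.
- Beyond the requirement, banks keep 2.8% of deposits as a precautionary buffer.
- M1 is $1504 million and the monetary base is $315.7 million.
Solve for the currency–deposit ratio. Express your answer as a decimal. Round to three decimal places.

Using m = M/MB = 1504/315.7 ≈ 4.764016. From m = (1 + c)/(c + rr + e), rearranging gives 1 + c = m·(c + rr + e), so c·(1 − m) = m·(rr + e) − 1.
Hence c = [m·(rr + e) − 1]/(1 − m) = [4.764016 × (0.11 + 0.028) − 1] / (1 − 4.764016) ≈ 0.091011.

0.091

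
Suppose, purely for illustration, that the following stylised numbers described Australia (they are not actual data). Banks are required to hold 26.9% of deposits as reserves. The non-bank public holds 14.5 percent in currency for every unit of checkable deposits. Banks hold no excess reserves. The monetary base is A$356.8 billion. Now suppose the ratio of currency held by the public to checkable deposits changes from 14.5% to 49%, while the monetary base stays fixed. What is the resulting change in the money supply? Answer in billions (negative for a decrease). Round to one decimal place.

Initially m₁ = (1 + 0.145) / (0.269 + 0.145) ≈ 2.76570, so M₁ = 2.76570 × 356.8 ≈ 986.8018 billion.
After the change m₂ = (1 + 0.49) / (0.269 + 0.49) ≈ 1.96311, so M₂ = 1.96311 × 356.8 ≈ 700.4376 billion.
ΔM = M₂ − M₁ = 700.4376 − 986.8018 = -286.3642 billion.

-286.4 billion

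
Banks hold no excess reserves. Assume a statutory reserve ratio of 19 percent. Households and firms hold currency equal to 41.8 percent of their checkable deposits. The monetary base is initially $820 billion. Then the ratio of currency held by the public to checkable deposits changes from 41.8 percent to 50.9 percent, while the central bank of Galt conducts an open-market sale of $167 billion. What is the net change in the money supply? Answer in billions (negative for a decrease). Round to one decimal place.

-502.7 billion

Before: m₁ = (1 + 0.418) / (0.19 + 0.418) ≈ 2.33224, MB₁ = 820, so M₁ = 2.33224 × 820 = 1912.4368 billion.
After: m₂ = (1 + 0.509) / (0.19 + 0.509) ≈ 2.15880, MB₂ = 820 − 167 = 653, so M₂ = 2.15880 × 653 = 1409.6964 billion.
ΔM = M₂ − M₁ = 1409.6964 − 1912.4368 = -502.7404 billion.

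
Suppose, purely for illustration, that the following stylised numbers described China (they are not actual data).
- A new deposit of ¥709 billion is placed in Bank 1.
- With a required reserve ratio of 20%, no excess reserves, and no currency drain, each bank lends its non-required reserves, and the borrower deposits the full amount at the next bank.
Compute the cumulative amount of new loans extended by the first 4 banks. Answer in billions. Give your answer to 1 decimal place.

Bank i lends (1 − rr)^i of the original deposit: Bank 1 lends 709·0.8000 = 567.2000, Bank 2 lends 709·0.8000² = 453.7600, and so on.
Summing a geometric series: total = 709·[0.8000·(1 − 0.8000^4) / (1 − 0.8000)] = 1674.3744 billion.

¥1674.4 billion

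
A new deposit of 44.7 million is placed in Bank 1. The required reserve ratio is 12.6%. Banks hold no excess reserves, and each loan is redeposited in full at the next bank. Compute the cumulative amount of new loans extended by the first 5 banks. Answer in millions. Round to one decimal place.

151.9 million

Bank i lends (1 − rr)^i of the original deposit: Bank 1 lends 44.7·0.8740 = 39.0678, Bank 2 lends 44.7·0.8740² ≈ 34.1453, and so on.
Summing a geometric series: total = 44.7·[0.8740·(1 − 0.8740^5) / (1 − 0.8740)] ≈ 151.9351 million.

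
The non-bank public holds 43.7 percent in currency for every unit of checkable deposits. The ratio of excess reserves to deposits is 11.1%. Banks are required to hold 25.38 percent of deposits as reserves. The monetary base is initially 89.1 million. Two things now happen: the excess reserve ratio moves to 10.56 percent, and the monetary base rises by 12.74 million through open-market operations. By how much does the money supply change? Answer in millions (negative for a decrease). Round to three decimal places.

24.070 million

Before: m₁ = (1 + 0.437) / (0.2538 + 0.111 + 0.437) ≈ 1.7922175, MB₁ = 89.1, so M₁ = 1.7922175 × 89.1 ≈ 159.6866 million.
After: m₂ = (1 + 0.437) / (0.2538 + 0.1056 + 0.437) ≈ 1.8043697, MB₂ = 89.1 + 12.74 = 101.84, so M₂ = 1.8043697 × 101.84 ≈ 183.757 million.
ΔM = M₂ − M₁ = 183.757 − 159.6866 = 24.0704 million.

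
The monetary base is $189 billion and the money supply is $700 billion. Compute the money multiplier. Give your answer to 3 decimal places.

The money multiplier is m = M / MB = 700 / 189 ≈ 3.70370.

3.704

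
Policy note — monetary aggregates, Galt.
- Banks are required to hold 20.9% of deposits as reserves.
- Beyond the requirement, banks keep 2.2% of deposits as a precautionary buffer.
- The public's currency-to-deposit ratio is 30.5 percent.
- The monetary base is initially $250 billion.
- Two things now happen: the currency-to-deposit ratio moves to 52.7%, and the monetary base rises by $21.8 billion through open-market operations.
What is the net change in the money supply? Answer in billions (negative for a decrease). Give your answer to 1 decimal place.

-61.1 billion

Before: m₁ = (1 + 0.305) / (0.209 + 0.022 + 0.305) ≈ 2.43470, MB₁ = 250, so M₁ = 2.43470 × 250 = 608.675 billion.
After: m₂ = (1 + 0.527) / (0.209 + 0.022 + 0.527) ≈ 2.01451, MB₂ = 250 + 21.8 = 271.8, so M₂ = 2.01451 × 271.8 ≈ 547.5438 billion.
ΔM = M₂ − M₁ = 547.5438 − 608.675 = -61.1312 billion.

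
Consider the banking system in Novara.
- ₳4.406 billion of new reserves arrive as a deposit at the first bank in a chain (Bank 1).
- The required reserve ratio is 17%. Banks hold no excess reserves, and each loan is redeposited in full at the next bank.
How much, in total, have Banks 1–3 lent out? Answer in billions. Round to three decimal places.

Bank i lends (1 − rr)^i of the original deposit: Bank 1 lends 4.406·0.8300 ≈ 3.6570, Bank 2 lends 4.406·0.8300² ≈ 3.0353, and so on.
Summing a geometric series: total = 4.406·[0.8300·(1 − 0.8300^3) / (1 − 0.8300)] ≈ 9.2116 billion.

₳9.212 billion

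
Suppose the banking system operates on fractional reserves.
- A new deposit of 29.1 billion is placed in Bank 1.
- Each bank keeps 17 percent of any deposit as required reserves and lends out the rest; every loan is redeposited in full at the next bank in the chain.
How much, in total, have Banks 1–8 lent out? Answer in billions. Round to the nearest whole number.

110 billion

Bank i lends (1 − rr)^i of the original deposit: Bank 1 lends 29.1·0.8300 = 24.1530, Bank 2 lends 29.1·0.8300² ≈ 20.0470, and so on.
Summing a geometric series: total = 29.1·[0.8300·(1 − 0.8300^8) / (1 − 0.8300)] ≈ 110.0767 billion.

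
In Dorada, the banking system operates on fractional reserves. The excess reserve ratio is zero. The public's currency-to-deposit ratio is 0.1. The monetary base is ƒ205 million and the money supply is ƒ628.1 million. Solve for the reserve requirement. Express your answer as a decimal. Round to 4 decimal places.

0.2590

Using m = M/MB = 628.1/205 ≈ 3.063902. Since m = (1 + c)/(c + rr + e), the denominator satisfies c + rr + e = (1 + c)/m = (1 + 0.1) / 3.063902 ≈ 0.359019.
With c = 0.1 and e = 0, the reserve requirement is 0.359019 − 0.1 − 0 = 0.259019.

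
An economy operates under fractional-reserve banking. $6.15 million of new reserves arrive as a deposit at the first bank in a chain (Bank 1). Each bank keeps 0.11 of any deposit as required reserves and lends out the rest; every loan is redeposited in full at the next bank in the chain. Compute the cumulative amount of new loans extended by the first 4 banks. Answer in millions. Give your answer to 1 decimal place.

Bank i lends (1 − rr)^i of the original deposit: Bank 1 lends 6.15·0.8900 = 5.4735, Bank 2 lends 6.15·0.8900² ≈ 4.8714, and so on.
Summing a geometric series: total = 6.15·[0.8900·(1 − 0.8900^4) / (1 − 0.8900)] ≈ 18.5391 million.

$18.5 million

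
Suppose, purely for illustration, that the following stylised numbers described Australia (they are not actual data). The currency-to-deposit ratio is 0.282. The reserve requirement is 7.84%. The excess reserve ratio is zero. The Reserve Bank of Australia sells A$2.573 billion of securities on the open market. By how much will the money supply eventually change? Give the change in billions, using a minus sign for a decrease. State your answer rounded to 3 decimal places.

-9.153 billion

The money multiplier is m = (1 + c) / (rr + c) = (1 + 0.282) / (0.0784 + 0.282) ≈ 3.55716.
The sale removes 2.573 billion of base, so ΔM = m × ΔMB = 3.55716 × (−2.573) ≈ -9.1526 billion.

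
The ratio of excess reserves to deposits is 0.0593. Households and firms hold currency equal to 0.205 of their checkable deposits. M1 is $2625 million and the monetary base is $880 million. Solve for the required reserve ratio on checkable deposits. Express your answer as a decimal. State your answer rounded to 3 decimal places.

0.140

Using m = M/MB = 2625/880 ≈ 2.982955. Since m = (1 + c)/(c + rr + e), the denominator satisfies c + rr + e = (1 + c)/m = (1 + 0.205) / 2.982955 ≈ 0.403962.
With c = 0.205 and e = 0.0593, the required reserve ratio on checkable deposits is 0.403962 − 0.205 − 0.0593 = 0.139662.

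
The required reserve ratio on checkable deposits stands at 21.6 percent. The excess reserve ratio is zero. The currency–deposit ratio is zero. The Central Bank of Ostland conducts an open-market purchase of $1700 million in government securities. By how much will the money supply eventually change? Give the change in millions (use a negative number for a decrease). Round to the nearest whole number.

The simple money multiplier is m = 1/rr = 1/0.216 ≈ 4.62963.
An open-market purchase increases the monetary base by 1700 million, so ΔM = m × ΔMB = 4.62963 × 1700 = 7870.371 million.

$7870 million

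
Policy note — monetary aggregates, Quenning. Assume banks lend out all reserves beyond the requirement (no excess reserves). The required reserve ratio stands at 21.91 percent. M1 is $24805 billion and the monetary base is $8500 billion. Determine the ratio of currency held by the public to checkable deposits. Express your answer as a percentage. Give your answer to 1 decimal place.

Using m = M/MB = 24805/8500 ≈ 2.918235. From m = (1 + c)/(c + rr + e), rearranging gives 1 + c = m·(c + rr + e), so c·(1 − m) = m·(rr + e) − 1.
Hence c = [m·(rr + e) − 1]/(1 − m) = [2.918235 × (0.2191 + 0) − 1] / (1 − 2.918235) ≈ 0.187993.

18.8%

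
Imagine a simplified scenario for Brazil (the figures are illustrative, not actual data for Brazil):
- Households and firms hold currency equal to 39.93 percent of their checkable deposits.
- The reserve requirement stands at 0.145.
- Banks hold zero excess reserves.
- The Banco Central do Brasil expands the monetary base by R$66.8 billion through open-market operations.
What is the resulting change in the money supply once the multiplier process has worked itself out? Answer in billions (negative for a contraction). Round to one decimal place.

R$171.7 billion

The money multiplier is m = (1 + c) / (rr + c) = (1 + 0.3993) / (0.145 + 0.3993) ≈ 2.5708.
The purchase adds 66.8 billion of base, so ΔM = m × ΔMB = 2.5708 × (+66.8) ≈ 171.7294 billion.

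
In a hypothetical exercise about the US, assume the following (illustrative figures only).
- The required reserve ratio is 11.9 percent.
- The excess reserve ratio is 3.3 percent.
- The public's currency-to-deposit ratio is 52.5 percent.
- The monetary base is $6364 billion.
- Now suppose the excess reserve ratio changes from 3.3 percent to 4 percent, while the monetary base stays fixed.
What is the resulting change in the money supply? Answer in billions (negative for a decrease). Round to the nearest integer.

Initially m₁ = (1 + 0.525) / (0.119 + 0.033 + 0.525) ≈ 2.25258, so M₁ = 2.25258 × 6364 ≈ 14335.4191 billion.
After the change m₂ = (1 + 0.525) / (0.119 + 0.04 + 0.525) ≈ 2.22953, so M₂ = 2.22953 × 6364 ≈ 14188.7289 billion.
ΔM = M₂ − M₁ = 14188.7289 − 14335.4191 = -146.6902 billion.

-147 billion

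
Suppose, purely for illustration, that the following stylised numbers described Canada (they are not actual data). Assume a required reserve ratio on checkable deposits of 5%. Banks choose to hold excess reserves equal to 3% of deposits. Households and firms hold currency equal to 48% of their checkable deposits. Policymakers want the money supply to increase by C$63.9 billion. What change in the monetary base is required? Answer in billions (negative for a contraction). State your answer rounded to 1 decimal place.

The money multiplier is m = (1 + c) / (rr + e + c) = (1 + 0.48) / (0.05 + 0.03 + 0.48) ≈ 2.6429.
ΔMB = ΔM / m = (+63.9) / 2.6429 ≈ 24.178 billion.

C$24.2 billion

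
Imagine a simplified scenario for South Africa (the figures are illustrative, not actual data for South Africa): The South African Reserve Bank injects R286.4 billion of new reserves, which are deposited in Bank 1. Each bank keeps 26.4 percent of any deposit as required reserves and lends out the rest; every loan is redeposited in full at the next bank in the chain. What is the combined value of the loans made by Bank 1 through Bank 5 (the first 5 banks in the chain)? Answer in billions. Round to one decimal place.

Bank i lends (1 − rr)^i of the original deposit: Bank 1 lends 286.4·0.7360 = 210.7904, Bank 2 lends 286.4·0.7360² ≈ 155.1417, and so on.
Summing a geometric series: total = 286.4·[0.7360·(1 − 0.7360^5) / (1 − 0.7360)] ≈ 626.0093 billion.

R626.0 billion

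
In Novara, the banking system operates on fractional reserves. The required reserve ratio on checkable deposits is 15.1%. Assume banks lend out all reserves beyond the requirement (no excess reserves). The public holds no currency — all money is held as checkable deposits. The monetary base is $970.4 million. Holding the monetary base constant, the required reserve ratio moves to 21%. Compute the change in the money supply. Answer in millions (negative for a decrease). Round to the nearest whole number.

Initially m₁ = 1 / (0.151) ≈ 6.6225, so M₁ = 6.6225 × 970.4 = 6426.474 million.
After the change m₂ = 1 / (0.21) ≈ 4.7619, so M₂ = 4.7619 × 970.4 ≈ 4620.9478 million.
ΔM = M₂ − M₁ = 4620.9478 − 6426.474 = -1805.5262 million.

-1806 million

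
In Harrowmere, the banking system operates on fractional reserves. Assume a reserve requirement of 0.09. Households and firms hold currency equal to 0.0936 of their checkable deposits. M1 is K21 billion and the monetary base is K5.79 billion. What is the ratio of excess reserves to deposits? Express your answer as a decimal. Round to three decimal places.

Using m = M/MB = 21/5.79 ≈ 3.626943. Since m = (1 + c)/(c + rr + e), the denominator satisfies c + rr + e = (1 + c)/m = (1 + 0.0936) / 3.626943 ≈ 0.301521.
With c = 0.0936 and rr = 0.09, the ratio of excess reserves to deposits is 0.301521 − 0.0936 − 0.09 = 0.117921.

0.118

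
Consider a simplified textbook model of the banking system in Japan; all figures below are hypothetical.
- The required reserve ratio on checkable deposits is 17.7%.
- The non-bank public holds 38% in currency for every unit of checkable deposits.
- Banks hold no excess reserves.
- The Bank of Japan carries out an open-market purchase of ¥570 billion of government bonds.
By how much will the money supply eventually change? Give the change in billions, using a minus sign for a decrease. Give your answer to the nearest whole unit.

¥1412 billion

The money multiplier is m = (1 + c) / (rr + c) = (1 + 0.38) / (0.177 + 0.38) ≈ 2.4776.
The purchase adds 570 billion of base, so ΔM = m × ΔMB = 2.4776 × (+570) = 1412.232 billion.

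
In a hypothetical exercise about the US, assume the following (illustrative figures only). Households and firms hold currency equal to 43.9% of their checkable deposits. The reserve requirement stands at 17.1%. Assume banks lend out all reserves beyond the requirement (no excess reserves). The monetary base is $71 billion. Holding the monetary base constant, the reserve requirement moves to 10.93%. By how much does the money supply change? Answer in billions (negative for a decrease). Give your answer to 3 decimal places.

$18.848 billion

Initially m₁ = (1 + 0.439) / (0.171 + 0.439) ≈ 2.359016, so M₁ = 2.359016 × 71 ≈ 167.4901 billion.
After the change m₂ = (1 + 0.439) / (0.1093 + 0.439) ≈ 2.624476, so M₂ = 2.624476 × 71 ≈ 186.3378 billion.
ΔM = M₂ − M₁ = 186.3378 − 167.4901 = 18.8477 billion.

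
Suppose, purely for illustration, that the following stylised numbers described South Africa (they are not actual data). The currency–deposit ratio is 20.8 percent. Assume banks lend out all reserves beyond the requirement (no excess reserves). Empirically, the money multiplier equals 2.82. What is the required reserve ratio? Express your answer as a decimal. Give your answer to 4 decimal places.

Using m = 2.82. Since m = (1 + c)/(c + rr + e), the denominator satisfies c + rr + e = (1 + c)/m = (1 + 0.208) / 2.82 ≈ 0.428369.
With c = 0.208 and e = 0, the required reserve ratio is 0.428369 − 0.208 − 0 = 0.220369.

0.2204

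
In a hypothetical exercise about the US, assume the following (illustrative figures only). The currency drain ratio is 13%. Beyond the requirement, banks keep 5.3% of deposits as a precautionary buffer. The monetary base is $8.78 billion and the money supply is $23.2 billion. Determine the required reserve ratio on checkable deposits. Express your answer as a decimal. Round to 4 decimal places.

Using m = M/MB = 23.2/8.78 ≈ 2.642369. Since m = (1 + c)/(c + rr + e), the denominator satisfies c + rr + e = (1 + c)/m = (1 + 0.13) / 2.642369 ≈ 0.427647.
With c = 0.13 and e = 0.053, the required reserve ratio on checkable deposits is 0.427647 − 0.13 − 0.053 = 0.244647.

0.2446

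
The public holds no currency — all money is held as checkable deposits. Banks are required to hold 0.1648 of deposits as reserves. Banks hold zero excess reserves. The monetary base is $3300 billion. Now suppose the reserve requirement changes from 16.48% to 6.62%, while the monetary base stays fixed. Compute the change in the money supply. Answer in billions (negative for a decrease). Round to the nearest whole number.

Initially m₁ = 1 / (0.1648) ≈ 6.06796, so M₁ = 6.06796 × 3300 = 20024.268 billion.
After the change m₂ = 1 / (0.0662) ≈ 15.10574, so M₂ = 15.10574 × 3300 = 49848.942 billion.
ΔM = M₂ − M₁ = 49848.942 − 20024.268 = 29824.674 billion.

$29825 billion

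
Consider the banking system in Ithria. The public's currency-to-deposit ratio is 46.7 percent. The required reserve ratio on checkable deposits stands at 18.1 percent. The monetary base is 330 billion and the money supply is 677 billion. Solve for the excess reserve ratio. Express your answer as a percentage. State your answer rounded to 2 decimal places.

6.71%

Using m = M/MB = 677/330 ≈ 2.051515. Since m = (1 + c)/(c + rr + e), the denominator satisfies c + rr + e = (1 + c)/m = (1 + 0.467) / 2.051515 ≈ 0.715081.
With c = 0.467 and rr = 0.181, the excess reserve ratio is 0.715081 − 0.467 − 0.181 = 0.067081.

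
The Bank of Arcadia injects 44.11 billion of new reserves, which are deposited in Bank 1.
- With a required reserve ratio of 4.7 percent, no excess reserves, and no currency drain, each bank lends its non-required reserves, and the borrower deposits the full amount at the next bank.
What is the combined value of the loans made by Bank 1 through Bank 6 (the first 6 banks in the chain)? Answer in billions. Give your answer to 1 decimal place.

224.4 billion

Bank i lends (1 − rr)^i of the original deposit: Bank 1 lends 44.11·0.9530 ≈ 42.0368, Bank 2 lends 44.11·0.9530² ≈ 40.0611, and so on.
Summing a geometric series: total = 44.11·[0.9530·(1 − 0.9530^6) / (1 − 0.9530)] ≈ 224.3780 billion.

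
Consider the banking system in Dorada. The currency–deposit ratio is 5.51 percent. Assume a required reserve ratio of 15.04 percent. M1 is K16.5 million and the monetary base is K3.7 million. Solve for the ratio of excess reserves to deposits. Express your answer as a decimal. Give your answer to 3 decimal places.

0.031

Using m = M/MB = 16.5/3.7 ≈ 4.459459. Since m = (1 + c)/(c + rr + e), the denominator satisfies c + rr + e = (1 + c)/m = (1 + 0.0551) / 4.459459 ≈ 0.236598.
With c = 0.0551 and rr = 0.1504, the ratio of excess reserves to deposits is 0.236598 − 0.0551 − 0.1504 = 0.031098.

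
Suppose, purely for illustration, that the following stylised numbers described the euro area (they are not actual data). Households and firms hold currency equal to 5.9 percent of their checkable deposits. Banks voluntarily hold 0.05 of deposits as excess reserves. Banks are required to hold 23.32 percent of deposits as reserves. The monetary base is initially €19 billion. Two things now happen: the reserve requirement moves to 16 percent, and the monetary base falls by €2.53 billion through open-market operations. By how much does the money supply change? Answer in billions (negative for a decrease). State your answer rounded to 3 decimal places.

€6.040 billion

Before: m₁ = (1 + 0.059) / (0.2332 + 0.05 + 0.059) ≈ 3.094681, MB₁ = 19, so M₁ = 3.094681 × 19 ≈ 58.7989 billion.
After: m₂ = (1 + 0.059) / (0.16 + 0.05 + 0.059) ≈ 3.936803, MB₂ = 19 − 2.53 = 16.47, so M₂ = 3.936803 × 16.47 ≈ 64.8391 billion.
ΔM = M₂ − M₁ = 64.8391 − 58.7989 = 6.0402 billion.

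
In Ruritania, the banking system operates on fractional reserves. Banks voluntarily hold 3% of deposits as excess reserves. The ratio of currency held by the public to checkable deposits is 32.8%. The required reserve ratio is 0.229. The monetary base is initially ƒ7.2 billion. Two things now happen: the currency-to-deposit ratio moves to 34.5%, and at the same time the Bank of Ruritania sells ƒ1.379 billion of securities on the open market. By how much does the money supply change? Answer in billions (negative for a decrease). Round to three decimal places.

Before: m₁ = (1 + 0.328) / (0.229 + 0.03 + 0.328) ≈ 2.26235, MB₁ = 7.2, so M₁ = 2.26235 × 7.2 ≈ 16.2889 billion.
After: m₂ = (1 + 0.345) / (0.229 + 0.03 + 0.345) ≈ 2.22682, MB₂ = 7.2 − 1.379 = 5.821, so M₂ = 2.22682 × 5.821 ≈ 12.9623 billion.
ΔM = M₂ − M₁ = 12.9623 − 16.2889 = -3.3266 billion.

-3.327 billion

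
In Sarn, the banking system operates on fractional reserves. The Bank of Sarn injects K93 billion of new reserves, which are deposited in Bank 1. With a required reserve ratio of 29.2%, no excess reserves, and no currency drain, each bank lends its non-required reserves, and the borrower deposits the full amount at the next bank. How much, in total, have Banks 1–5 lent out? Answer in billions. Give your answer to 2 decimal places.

Bank i lends (1 − rr)^i of the original deposit: Bank 1 lends 93·0.7080 = 65.8440, Bank 2 lends 93·0.7080² ≈ 46.6176, and so on.
Summing a geometric series: total = 93·[0.7080·(1 − 0.7080^5) / (1 − 0.7080)] ≈ 185.3788 billion.

K185.38 billion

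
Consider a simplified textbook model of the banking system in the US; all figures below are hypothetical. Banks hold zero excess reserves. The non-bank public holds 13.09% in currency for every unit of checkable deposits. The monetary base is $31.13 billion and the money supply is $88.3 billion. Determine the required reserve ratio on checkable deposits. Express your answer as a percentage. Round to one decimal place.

26.8%

Using m = M/MB = 88.3/31.13 ≈ 2.836492. Since m = (1 + c)/(c + rr + e), the denominator satisfies c + rr + e = (1 + c)/m = (1 + 0.1309) / 2.836492 ≈ 0.398697.
With c = 0.1309 and e = 0, the required reserve ratio on checkable deposits is 0.398697 − 0.1309 − 0 = 0.267797.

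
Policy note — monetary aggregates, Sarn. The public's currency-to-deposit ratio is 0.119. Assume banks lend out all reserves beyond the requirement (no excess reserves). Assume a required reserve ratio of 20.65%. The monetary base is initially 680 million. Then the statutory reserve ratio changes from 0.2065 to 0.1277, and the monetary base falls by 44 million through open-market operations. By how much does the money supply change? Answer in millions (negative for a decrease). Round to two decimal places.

547.12 million

Before: m₁ = (1 + 0.119) / (0.2065 + 0.119) ≈ 3.437788, MB₁ = 680, so M₁ = 3.437788 × 680 ≈ 2337.6958 million.
After: m₂ = (1 + 0.119) / (0.1277 + 0.119) ≈ 4.535874, MB₂ = 680 − 44 = 636, so M₂ = 4.535874 × 636 ≈ 2884.8159 million.
ΔM = M₂ − M₁ = 2884.8159 − 2337.6958 = 547.1201 million.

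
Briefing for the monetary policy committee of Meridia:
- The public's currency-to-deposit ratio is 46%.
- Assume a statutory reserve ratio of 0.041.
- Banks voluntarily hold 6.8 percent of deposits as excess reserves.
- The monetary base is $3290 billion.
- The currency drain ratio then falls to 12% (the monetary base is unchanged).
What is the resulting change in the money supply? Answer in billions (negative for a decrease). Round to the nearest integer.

$7649 billion

Initially m₁ = (1 + 0.46) / (0.041 + 0.068 + 0.46) ≈ 2.56591, so M₁ = 2.56591 × 3290 = 8441.8439 billion.
After the change m₂ = (1 + 0.12) / (0.041 + 0.068 + 0.12) ≈ 4.89083, so M₂ = 4.89083 × 3290 = 16090.8307 billion.
ΔM = M₂ − M₁ = 16090.8307 − 8441.8439 = 7648.9868 billion.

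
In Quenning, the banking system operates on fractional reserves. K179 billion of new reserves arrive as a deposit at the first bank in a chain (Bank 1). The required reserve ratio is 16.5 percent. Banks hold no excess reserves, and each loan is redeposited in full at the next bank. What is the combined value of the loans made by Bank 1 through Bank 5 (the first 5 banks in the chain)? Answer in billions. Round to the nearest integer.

K538 billion

Bank i lends (1 − rr)^i of the original deposit: Bank 1 lends 179·0.8350 = 149.4650, Bank 2 lends 179·0.8350² ≈ 124.8033, and so on.
Summing a geometric series: total = 179·[0.8350·(1 − 0.8350^5) / (1 − 0.8350)] ≈ 538.1533 billion.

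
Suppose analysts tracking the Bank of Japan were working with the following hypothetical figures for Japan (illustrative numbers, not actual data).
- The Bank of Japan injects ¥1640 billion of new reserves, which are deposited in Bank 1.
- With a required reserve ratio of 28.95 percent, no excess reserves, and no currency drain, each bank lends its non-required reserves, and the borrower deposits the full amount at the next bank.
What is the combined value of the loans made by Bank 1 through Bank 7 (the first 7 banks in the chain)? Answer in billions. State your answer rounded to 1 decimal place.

¥3657.1 billion

Bank i lends (1 − rr)^i of the original deposit: Bank 1 lends 1640·0.7105 = 1165.2200, Bank 2 lends 1640·0.7105² ≈ 827.8888, and so on.
Summing a geometric series: total = 1640·[0.7105·(1 − 0.7105^7) / (1 − 0.7105)] ≈ 3657.0581 billion.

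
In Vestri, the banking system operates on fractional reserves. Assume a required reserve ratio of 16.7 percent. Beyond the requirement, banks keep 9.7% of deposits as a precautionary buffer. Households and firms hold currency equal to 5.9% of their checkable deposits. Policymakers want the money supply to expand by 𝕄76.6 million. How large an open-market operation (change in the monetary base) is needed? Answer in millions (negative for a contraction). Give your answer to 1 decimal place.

𝕄23.4 million

The money multiplier is m = (1 + c) / (rr + e + c) = (1 + 0.059) / (0.167 + 0.097 + 0.059) ≈ 3.2786.
ΔMB = ΔM / m = (+76.6) / 3.2786 ≈ 23.3636 million.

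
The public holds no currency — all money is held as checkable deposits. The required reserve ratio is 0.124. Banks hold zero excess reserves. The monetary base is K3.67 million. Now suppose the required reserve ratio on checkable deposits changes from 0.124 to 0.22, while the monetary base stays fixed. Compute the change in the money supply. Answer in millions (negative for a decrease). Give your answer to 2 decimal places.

Initially m₁ = 1 / (0.124) ≈ 8.0645, so M₁ = 8.0645 × 3.67 ≈ 29.5967 million.
After the change m₂ = 1 / (0.22) ≈ 4.5455, so M₂ = 4.5455 × 3.67 ≈ 16.682 million.
ΔM = M₂ − M₁ = 16.682 − 29.5967 = -12.9147 million.

-12.91 million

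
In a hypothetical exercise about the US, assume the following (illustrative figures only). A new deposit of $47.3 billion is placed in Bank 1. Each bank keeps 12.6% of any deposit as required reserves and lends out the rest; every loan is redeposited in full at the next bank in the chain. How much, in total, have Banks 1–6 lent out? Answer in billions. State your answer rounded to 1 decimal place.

$181.9 billion

Bank i lends (1 − rr)^i of the original deposit: Bank 1 lends 47.3·0.8740 = 41.3402, Bank 2 lends 47.3·0.8740² ≈ 36.1313, and so on.
Summing a geometric series: total = 47.3·[0.8740·(1 − 0.8740^6) / (1 − 0.8740)] ≈ 181.8553 billion.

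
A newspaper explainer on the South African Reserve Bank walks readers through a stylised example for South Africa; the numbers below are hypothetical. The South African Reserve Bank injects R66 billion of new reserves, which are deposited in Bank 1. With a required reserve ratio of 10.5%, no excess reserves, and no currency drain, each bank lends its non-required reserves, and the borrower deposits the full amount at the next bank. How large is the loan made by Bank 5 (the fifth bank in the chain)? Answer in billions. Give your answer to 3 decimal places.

Each bank lends a fraction (1 − rr) = 0.8950 of the deposit it receives, so Bank 5 receives 66·0.8950^4 and lends 66·0.8950^5 ≈ 37.9017 billion.

R37.902 billion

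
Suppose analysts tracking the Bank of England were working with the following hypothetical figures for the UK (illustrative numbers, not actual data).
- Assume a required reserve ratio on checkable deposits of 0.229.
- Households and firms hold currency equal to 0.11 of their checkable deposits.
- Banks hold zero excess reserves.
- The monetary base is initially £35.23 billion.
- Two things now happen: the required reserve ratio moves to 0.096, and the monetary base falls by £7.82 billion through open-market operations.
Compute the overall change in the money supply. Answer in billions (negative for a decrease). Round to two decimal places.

Before: m₁ = (1 + 0.11) / (0.229 + 0.11) ≈ 3.27434, MB₁ = 35.23, so M₁ = 3.27434 × 35.23 ≈ 115.355 billion.
After: m₂ = (1 + 0.11) / (0.096 + 0.11) ≈ 5.38835, MB₂ = 35.23 − 7.82 = 27.41, so M₂ = 5.38835 × 27.41 ≈ 147.6947 billion.
ΔM = M₂ − M₁ = 147.6947 − 115.355 = 32.3397 billion.

£32.34 billion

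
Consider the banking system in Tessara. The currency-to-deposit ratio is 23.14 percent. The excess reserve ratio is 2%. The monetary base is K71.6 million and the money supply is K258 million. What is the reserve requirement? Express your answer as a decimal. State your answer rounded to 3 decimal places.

0.090

Using m = M/MB = 258/71.6 ≈ 3.603352. Since m = (1 + c)/(c + rr + e), the denominator satisfies c + rr + e = (1 + c)/m = (1 + 0.2314) / 3.603352 ≈ 0.341737.
With c = 0.2314 and e = 0.02, the reserve requirement is 0.341737 − 0.2314 − 0.02 = 0.090337.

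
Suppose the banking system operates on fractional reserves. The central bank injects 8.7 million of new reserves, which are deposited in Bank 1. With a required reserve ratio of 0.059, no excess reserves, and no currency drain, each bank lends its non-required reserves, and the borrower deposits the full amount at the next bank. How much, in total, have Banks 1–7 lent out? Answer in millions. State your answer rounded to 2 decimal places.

Bank i lends (1 − rr)^i of the original deposit: Bank 1 lends 8.7·0.9410 = 8.1867, Bank 2 lends 8.7·0.9410² ≈ 7.7037, and so on.
Summing a geometric series: total = 8.7·[0.9410·(1 − 0.9410^7) / (1 − 0.9410)] ≈ 48.1042 million.

48.10 million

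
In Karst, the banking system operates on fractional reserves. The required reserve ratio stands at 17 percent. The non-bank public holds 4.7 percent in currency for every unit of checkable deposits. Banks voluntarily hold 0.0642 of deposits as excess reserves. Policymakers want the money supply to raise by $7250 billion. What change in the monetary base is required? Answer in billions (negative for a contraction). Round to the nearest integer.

$1947 billion

The money multiplier is m = (1 + c) / (rr + e + c) = (1 + 0.047) / (0.17 + 0.0642 + 0.047) ≈ 3.72333.
ΔMB = ΔM / m = (+7250) / 3.72333 ≈ 1947.1817 billion.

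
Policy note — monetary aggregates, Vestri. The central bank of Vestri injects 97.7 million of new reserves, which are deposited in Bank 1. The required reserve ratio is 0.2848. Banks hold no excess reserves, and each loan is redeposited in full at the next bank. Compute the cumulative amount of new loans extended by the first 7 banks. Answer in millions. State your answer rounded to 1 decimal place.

Bank i lends (1 − rr)^i of the original deposit: Bank 1 lends 97.7·0.7152 ≈ 69.8750, Bank 2 lends 97.7·0.7152² ≈ 49.9746, and so on.
Summing a geometric series: total = 97.7·[0.7152·(1 − 0.7152^7) / (1 − 0.7152)] ≈ 221.8636 million.

221.9 million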